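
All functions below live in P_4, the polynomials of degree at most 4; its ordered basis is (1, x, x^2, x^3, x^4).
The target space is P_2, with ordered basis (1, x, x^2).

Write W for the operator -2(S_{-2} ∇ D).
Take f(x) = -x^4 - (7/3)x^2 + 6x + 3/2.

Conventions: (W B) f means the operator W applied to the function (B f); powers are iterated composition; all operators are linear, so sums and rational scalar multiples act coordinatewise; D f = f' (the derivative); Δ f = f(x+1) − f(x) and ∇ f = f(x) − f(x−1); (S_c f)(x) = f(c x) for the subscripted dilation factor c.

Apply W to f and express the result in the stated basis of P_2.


D f = -4x^3 - (14/3)x + 6
∇ D f = -12x^2 + 12x - 26/3
S_{-2} ∇ D f = -48x^2 - 24x - 26/3
(-2(S_{-2} ∇ D)) f = 96x^2 + 48x + 52/3

the image equals g(x) = 96x^2 + 48x + 52/3


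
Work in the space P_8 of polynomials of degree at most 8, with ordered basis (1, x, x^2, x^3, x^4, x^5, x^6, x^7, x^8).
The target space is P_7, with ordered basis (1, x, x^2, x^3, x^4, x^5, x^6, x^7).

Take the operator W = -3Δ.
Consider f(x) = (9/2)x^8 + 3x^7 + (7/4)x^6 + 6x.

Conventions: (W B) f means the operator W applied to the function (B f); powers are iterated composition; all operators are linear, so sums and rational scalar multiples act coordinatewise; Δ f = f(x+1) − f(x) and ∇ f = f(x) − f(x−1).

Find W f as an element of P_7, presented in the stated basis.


the result is g(x) = -108x^7 - 441x^6 - (1953/2)x^5 - (5355/4)x^4 - 1176x^3 - (2583/4)x^2 - (405/2)x - 183/4

Δ f = 36x^7 + 147x^6 + (651/2)x^5 + (1785/4)x^4 + 392x^3 + (861/4)x^2 + (135/2)x + 61/4
(-3Δ) f = -108x^7 - 441x^6 - (1953/2)x^5 - (5355/4)x^4 - 1176x^3 - (2583/4)x^2 - (405/2)x - 183/4


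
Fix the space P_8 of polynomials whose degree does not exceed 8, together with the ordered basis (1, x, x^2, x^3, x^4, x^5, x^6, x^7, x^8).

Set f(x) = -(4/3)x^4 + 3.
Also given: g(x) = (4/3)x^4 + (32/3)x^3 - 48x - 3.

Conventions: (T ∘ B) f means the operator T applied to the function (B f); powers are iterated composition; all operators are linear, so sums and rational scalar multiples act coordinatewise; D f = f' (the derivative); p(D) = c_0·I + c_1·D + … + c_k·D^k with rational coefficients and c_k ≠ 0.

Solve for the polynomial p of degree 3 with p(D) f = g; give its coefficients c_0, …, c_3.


p(D) = -I − 2·D + (3/2)·D^3, i.e. c_0 = -1, c_1 = -2, c_2 = 0, c_3 = 3/2

D^0 f = -(4/3)x^4 + 3
D^1 f = -(16/3)x^3
D^2 f = -16x^2
D^3 f = -32x
matching coefficients of g against c_0 f + c_1 Df + … from the top degree down determines the c_i
solution: c_0 = -1, c_1 = -2, c_2 = 0, c_3 = 3/2


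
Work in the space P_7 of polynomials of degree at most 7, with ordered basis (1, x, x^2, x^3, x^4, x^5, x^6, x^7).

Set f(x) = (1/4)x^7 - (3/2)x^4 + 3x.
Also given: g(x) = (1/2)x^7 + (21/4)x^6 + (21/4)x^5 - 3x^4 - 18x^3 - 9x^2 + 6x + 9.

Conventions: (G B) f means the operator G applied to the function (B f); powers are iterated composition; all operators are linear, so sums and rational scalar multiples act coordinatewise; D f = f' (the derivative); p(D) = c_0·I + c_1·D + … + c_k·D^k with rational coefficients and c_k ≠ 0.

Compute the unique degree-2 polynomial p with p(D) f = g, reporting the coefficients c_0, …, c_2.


p(D) = 2·I + 3·D + (1/2)·D^2, i.e. c_0 = 2, c_1 = 3, c_2 = 1/2

D^0 f = (1/4)x^7 - (3/2)x^4 + 3x
D^1 f = (7/4)x^6 - 6x^3 + 3
D^2 f = (21/2)x^5 - 18x^2
matching coefficients of g against c_0 f + c_1 Df + … from the top degree down determines the c_i
solution: c_0 = 2, c_1 = 3, c_2 = 1/2


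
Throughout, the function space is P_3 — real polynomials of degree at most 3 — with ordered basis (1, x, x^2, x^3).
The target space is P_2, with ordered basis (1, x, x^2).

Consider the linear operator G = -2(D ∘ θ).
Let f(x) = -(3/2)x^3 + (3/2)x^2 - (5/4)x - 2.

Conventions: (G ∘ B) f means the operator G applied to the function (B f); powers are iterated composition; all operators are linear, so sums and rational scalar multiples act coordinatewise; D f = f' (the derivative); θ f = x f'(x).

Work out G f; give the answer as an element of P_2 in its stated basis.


the image equals g(x) = 27x^2 - 12x + 5/2

θ f = -(9/2)x^3 + 3x^2 - (5/4)x
D θ f = -(27/2)x^2 + 6x - 5/4
(-2(D ∘ θ)) f = 27x^2 - 12x + 5/2


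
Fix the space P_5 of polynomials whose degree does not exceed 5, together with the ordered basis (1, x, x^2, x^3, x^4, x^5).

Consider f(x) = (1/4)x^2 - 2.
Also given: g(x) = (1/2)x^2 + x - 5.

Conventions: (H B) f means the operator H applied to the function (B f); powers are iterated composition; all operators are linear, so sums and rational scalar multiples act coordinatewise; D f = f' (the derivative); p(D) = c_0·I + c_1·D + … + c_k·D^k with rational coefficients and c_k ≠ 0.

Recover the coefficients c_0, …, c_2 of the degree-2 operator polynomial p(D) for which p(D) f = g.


D^0 f = (1/4)x^2 - 2
D^1 f = (1/2)x
D^2 f = 1/2
matching coefficients of g against c_0 f + c_1 Df + … from the top degree down determines the c_i
solution: c_0 = 2, c_1 = 2, c_2 = -2

c_0 = 2, c_1 = 2, c_2 = -2


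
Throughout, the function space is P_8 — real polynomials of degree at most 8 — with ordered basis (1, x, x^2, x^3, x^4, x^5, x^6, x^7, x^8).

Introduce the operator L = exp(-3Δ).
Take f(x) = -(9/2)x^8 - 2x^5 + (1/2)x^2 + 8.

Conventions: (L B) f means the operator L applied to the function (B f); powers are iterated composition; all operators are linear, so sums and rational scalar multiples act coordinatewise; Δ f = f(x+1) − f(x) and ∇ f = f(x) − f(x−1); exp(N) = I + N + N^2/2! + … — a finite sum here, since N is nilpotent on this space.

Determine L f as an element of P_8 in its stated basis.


order-1 term: 108x^7 + 378x^6 + 756x^5 + 975x^4 + 816x^3 + 438x^2 + 135x + 18
order-2 term: -1134x^6 - 6804x^5 - 19845x^4 - 34200x^3 - 35694x^2 - 21042x - 5409
order-3 term: 6804x^5 + 51030x^4 + 170100x^3 + 306720x^2 + 294192x + 118719
order-4 term: -25515x^4 - 204120x^3 - 663390x^2 - 1021410x - 1243269/2
order-5 term: 61236x^3 + 459270x^2 + 1224720x + 1148661
order-6 term: -91854x^2 - 551124x - 872613
order-7 term: 78732x + 275562
order-8 term: -59049/2
the series for exp(-3Δ) f terminates at order 8
exp(-3Δ) f = -(9/2)x^8 + 108x^7 - 756x^6 + 754x^5 + 6645x^4 - 6168x^3 - (49019/2)x^2 + 4203x + 13787

the result is g(x) = -(9/2)x^8 + 108x^7 - 756x^6 + 754x^5 + 6645x^4 - 6168x^3 - (49019/2)x^2 + 4203x + 13787


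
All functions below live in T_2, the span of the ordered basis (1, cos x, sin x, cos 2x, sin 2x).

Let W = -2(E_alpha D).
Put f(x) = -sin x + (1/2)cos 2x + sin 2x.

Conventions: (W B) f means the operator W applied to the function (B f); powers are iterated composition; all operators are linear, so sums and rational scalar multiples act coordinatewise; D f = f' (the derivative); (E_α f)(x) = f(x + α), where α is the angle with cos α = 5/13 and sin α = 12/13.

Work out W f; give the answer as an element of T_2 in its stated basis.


D f = -cos x + 2cos 2x - sin 2x
E_alpha D f = -(5/13)cos x + (12/13)sin x - (358/169)cos 2x - (121/169)sin 2x
(-2(E_alpha D)) f = (10/13)cos x - (24/13)sin x + (716/169)cos 2x + (242/169)sin 2x

g(x) = (10/13)cos x - (24/13)sin x + (716/169)cos 2x + (242/169)sin 2x


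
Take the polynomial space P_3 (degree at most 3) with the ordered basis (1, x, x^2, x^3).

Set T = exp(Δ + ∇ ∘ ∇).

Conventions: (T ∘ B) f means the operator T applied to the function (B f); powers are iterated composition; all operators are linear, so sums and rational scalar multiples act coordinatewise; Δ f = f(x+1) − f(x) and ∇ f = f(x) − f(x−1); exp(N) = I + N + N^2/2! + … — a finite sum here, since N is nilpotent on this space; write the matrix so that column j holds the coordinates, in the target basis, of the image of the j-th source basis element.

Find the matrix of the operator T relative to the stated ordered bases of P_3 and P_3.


image of 1: 1
image of x: x + 1
image of x^2: x^2 + 2x + 4
image of x^3: x^3 + 3x^2 + 12x + 5
each image's coordinates form column j of the matrix

the matrix is [[1, 1, 4, 5]; [0, 1, 2, 12]; [0, 0, 1, 3]; [0, 0, 0, 1]] (rows listed top to bottom)


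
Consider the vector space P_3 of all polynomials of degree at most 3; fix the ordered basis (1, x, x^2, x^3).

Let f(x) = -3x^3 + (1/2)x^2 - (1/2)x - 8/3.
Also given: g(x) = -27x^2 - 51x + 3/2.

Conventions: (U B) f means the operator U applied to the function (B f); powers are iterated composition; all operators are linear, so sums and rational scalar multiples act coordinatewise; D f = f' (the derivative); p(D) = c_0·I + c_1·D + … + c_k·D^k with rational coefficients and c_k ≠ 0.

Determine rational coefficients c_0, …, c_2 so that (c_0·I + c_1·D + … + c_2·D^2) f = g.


D^0 f = -3x^3 + (1/2)x^2 - (1/2)x - 8/3
D^1 f = -9x^2 + x - 1/2
D^2 f = -18x + 1
matching coefficients of g against c_0 f + c_1 Df + … from the top degree down determines the c_i
solution: c_0 = 0, c_1 = 3, c_2 = 3

c_0 = 0, c_1 = 3, c_2 = 3


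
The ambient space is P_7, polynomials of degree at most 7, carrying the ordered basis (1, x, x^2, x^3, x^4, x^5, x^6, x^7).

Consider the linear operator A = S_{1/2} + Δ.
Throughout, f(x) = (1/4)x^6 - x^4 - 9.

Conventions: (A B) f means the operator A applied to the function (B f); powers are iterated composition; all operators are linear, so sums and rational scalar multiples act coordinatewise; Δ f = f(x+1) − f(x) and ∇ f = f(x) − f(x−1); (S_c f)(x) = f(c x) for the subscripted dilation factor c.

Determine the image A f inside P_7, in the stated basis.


S_{1/2} f = (1/256)x^6 - (1/16)x^4 - 9
Δ f = (3/2)x^5 + (15/4)x^4 + x^3 - (9/4)x^2 - (5/2)x - 3/4
(S_{1/2} + Δ) f = (1/256)x^6 + (3/2)x^5 + (59/16)x^4 + x^3 - (9/4)x^2 - (5/2)x - 39/4

the result is g(x) = (1/256)x^6 + (3/2)x^5 + (59/16)x^4 + x^3 - (9/4)x^2 - (5/2)x - 39/4


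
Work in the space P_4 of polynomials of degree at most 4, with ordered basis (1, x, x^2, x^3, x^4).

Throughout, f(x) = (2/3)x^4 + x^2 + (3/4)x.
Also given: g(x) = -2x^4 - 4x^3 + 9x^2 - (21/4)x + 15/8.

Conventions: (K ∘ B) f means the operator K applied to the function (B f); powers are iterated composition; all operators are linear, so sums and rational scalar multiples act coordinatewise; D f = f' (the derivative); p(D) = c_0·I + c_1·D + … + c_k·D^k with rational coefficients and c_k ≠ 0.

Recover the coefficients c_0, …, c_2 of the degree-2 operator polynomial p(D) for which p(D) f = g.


D^0 f = (2/3)x^4 + x^2 + (3/4)x
D^1 f = (8/3)x^3 + 2x + 3/4
D^2 f = 8x^2 + 2
matching coefficients of g against c_0 f + c_1 Df + … from the top degree down determines the c_i
solution: c_0 = -3, c_1 = -3/2, c_2 = 3/2

c_0 = -3, c_1 = -3/2, c_2 = 3/2


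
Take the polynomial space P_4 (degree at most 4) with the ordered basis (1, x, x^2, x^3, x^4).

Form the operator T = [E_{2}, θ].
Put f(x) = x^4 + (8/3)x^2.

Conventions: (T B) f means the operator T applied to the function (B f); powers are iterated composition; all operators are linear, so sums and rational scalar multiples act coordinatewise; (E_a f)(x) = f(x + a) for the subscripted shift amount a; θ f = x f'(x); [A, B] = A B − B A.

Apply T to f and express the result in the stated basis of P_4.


g(x) = 8x^3 + 48x^2 + (320/3)x + 256/3

θ f = 4x^4 + (16/3)x^2
E_{2} θ f = 4x^4 + 32x^3 + (304/3)x^2 + (448/3)x + 256/3
E_{2} f = x^4 + 8x^3 + (80/3)x^2 + (128/3)x + 80/3
θ E_{2} f = 4x^4 + 24x^3 + (160/3)x^2 + (128/3)x
[E_{2}, θ] f = 8x^3 + 48x^2 + (320/3)x + 256/3


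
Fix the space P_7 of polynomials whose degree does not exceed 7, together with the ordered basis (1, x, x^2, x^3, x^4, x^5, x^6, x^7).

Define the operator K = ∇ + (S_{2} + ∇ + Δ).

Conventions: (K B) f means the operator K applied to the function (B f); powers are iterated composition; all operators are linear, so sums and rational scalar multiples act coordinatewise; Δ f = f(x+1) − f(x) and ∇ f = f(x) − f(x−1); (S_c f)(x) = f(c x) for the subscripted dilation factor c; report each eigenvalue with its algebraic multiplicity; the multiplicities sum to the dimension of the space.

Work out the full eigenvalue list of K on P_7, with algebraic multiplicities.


λ = 1 (multiplicity 1), λ = 2 (multiplicity 1), λ = 4 (multiplicity 1), λ = 8 (multiplicity 1), λ = 16 (multiplicity 1), λ = 32 (multiplicity 1), λ = 64 (multiplicity 1), λ = 128 (multiplicity 1)

image of 1: 1
image of x: 2x + 3
image of x^2: 4x^2 + 6x - 1
image of x^3: 8x^3 + 9x^2 - 3x + 3
image of x^4: 16x^4 + 12x^3 - 6x^2 + 12x - 1
image of x^5: 32x^5 + 15x^4 - 10x^3 + 30x^2 - 5x + 3
image of x^6: 64x^6 + 18x^5 - 15x^4 + 60x^3 - 15x^2 + 18x - 1
image of x^7: 128x^7 + 21x^6 - 21x^5 + 105x^4 - 35x^3 + 63x^2 - 7x + 3
the matrix is upper triangular; its diagonal is (1, 2, 4, 8, 16, 32, 64, 128)
for a triangular matrix the eigenvalues are the diagonal entries, with algebraic multiplicity their repetition count


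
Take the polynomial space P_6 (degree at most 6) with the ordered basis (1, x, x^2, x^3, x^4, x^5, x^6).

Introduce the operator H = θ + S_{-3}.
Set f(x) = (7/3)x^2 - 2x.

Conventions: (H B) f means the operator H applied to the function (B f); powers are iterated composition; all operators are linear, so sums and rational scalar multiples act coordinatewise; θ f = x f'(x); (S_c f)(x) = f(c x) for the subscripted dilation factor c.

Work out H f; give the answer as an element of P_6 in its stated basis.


θ f = (14/3)x^2 - 2x
S_{-3} f = 21x^2 + 6x
(θ + S_{-3}) f = (77/3)x^2 + 4x

the image equals g(x) = (77/3)x^2 + 4x


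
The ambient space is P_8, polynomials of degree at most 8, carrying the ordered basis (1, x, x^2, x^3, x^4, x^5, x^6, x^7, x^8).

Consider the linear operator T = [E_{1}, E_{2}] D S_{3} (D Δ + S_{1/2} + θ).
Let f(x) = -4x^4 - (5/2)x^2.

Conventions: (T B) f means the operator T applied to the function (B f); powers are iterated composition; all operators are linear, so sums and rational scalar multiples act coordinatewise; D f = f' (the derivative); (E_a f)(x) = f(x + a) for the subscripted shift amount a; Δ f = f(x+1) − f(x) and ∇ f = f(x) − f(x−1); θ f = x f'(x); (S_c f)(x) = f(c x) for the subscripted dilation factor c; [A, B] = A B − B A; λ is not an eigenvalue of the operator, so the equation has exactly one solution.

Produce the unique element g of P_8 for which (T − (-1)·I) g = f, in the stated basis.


write g with unknown coordinates in the stated basis and equate coefficients in (T − (-1)·I) g = f
solving from the highest basis element down gives g = -4x^4 - (5/2)x^2
check: T g = 0
so T g − (-1)·g = -4x^4 - (5/2)x^2 = f ✓

the result is g(x) = -4x^4 - (5/2)x^2


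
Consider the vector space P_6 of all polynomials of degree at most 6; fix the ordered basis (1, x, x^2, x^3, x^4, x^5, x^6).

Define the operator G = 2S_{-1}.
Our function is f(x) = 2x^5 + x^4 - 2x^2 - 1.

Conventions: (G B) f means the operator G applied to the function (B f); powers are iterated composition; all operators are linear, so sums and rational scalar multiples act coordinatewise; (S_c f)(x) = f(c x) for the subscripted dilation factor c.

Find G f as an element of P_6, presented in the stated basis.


the result is g(x) = -4x^5 + 2x^4 - 4x^2 - 2

S_{-1} f = -2x^5 + x^4 - 2x^2 - 1
(2S_{-1}) f = -4x^5 + 2x^4 - 4x^2 - 2


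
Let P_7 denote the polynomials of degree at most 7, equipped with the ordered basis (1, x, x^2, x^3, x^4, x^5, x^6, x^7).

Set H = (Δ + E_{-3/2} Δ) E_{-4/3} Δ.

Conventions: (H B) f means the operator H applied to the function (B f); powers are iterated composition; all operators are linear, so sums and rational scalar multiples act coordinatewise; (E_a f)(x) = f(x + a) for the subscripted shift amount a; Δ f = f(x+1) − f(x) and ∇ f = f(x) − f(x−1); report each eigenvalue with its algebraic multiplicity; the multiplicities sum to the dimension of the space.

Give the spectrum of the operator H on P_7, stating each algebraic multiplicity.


image of 1: 0
image of x: 0
image of x^2: 4
image of x^3: 12x - 13
image of x^4: 24x^2 - 52x + 137/3
image of x^5: 40x^3 - 130x^2 + (685/3)x - 7865/54
image of x^6: 60x^4 - 260x^3 + 685x^2 - (7865/9)x + 96649/216
image of x^7: 84x^5 - 455x^4 + (4795/3)x^3 - (55055/18)x^2 + (676543/216)x - 1729273/1296
the matrix is upper triangular; its diagonal is (0, 0, 0, 0, 0, 0, 0, 0)
for a triangular matrix the eigenvalues are the diagonal entries, with algebraic multiplicity their repetition count

λ = 0 (multiplicity 8)


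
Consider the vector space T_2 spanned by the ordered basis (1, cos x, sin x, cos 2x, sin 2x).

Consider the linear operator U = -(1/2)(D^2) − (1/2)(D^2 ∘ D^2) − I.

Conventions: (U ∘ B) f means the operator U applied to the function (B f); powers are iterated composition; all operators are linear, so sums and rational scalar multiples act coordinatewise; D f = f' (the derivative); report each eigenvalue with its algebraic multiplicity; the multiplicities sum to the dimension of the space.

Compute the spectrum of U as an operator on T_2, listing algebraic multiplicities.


image of 1: -1
image of cos x: -cos x
image of sin x: -sin x
image of cos 2x: -7cos 2x
image of sin 2x: -7sin 2x
the matrix is diagonal; its diagonal is (-1, -1, -1, -7, -7)
for a triangular matrix the eigenvalues are the diagonal entries, with algebraic multiplicity their repetition count

λ = -7 (multiplicity 2), λ = -1 (multiplicity 3)


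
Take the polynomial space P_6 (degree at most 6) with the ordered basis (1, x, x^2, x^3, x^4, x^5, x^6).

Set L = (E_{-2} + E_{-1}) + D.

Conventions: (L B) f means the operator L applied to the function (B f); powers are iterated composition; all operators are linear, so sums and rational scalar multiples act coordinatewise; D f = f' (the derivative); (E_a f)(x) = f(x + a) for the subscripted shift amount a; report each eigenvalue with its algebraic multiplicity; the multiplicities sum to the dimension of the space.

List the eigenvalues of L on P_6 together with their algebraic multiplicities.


image of 1: 2
image of x: 2x - 2
image of x^2: 2x^2 - 4x + 5
image of x^3: 2x^3 - 6x^2 + 15x - 9
image of x^4: 2x^4 - 8x^3 + 30x^2 - 36x + 17
image of x^5: 2x^5 - 10x^4 + 50x^3 - 90x^2 + 85x - 33
image of x^6: 2x^6 - 12x^5 + 75x^4 - 180x^3 + 255x^2 - 198x + 65
the matrix is upper triangular; its diagonal is (2, 2, 2, 2, 2, 2, 2)
for a triangular matrix the eigenvalues are the diagonal entries, with algebraic multiplicity their repetition count

λ = 2 (multiplicity 7)


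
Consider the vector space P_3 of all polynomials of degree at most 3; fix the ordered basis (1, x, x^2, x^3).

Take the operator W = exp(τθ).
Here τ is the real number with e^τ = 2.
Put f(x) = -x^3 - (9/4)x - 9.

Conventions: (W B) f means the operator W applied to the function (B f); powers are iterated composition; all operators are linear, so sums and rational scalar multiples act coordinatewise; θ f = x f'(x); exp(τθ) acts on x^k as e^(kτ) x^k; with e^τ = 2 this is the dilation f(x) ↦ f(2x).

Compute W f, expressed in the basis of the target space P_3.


the image equals g(x) = -8x^3 - (9/2)x - 9

exp(τθ) x^k = e^(kτ) x^k; with e^τ = 2 this sends x^k to 2^k x^k
x ↦ 2 x
x^3 ↦ 8 x^3
applying this coordinatewise to f: exp(τθ) f = -8x^3 - (9/2)x - 9


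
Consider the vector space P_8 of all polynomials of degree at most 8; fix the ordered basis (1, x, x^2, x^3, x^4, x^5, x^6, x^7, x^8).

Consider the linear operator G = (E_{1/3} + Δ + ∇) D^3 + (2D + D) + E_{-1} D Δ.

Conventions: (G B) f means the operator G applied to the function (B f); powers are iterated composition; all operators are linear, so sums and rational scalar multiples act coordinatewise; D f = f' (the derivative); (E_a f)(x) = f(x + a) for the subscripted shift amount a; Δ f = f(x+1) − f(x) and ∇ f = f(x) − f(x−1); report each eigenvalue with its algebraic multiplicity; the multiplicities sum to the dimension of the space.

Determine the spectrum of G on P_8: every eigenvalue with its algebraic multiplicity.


λ = 0 (multiplicity 9)

image of 1: 0
image of x: 3
image of x^2: 6x + 2
image of x^3: 9x^2 + 6x + 3
image of x^4: 12x^3 + 12x^2 + 12x + 60
image of x^5: 15x^4 + 20x^3 + 30x^2 + 300x + 5/3
image of x^6: 18x^5 + 30x^4 + 60x^3 + 900x^2 + 10x + 2254/9
image of x^7: 21x^6 + 42x^5 + 105x^4 + 2100x^3 + 35x^2 + (15778/9)x - 119/27
image of x^8: 24x^7 + 56x^6 + 168x^5 + 4200x^4 + (280/3)x^3 + (63112/9)x^2 - (952/27)x + 55192/81
the matrix is upper triangular; its diagonal is (0, 0, 0, 0, 0, 0, 0, 0, 0)
for a triangular matrix the eigenvalues are the diagonal entries, with algebraic multiplicity their repetition count


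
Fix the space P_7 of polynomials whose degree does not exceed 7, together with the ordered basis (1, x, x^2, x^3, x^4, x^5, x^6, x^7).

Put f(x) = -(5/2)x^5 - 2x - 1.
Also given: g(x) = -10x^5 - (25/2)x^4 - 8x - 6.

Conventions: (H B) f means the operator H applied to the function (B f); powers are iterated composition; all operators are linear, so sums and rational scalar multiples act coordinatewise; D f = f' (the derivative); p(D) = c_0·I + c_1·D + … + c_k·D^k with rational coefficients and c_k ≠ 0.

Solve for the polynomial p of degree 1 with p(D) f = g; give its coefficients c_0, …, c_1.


c_0 = 4, c_1 = 1

D^0 f = -(5/2)x^5 - 2x - 1
D^1 f = -(25/2)x^4 - 2
matching coefficients of g against c_0 f + c_1 Df + … from the top degree down determines the c_i
solution: c_0 = 4, c_1 = 1


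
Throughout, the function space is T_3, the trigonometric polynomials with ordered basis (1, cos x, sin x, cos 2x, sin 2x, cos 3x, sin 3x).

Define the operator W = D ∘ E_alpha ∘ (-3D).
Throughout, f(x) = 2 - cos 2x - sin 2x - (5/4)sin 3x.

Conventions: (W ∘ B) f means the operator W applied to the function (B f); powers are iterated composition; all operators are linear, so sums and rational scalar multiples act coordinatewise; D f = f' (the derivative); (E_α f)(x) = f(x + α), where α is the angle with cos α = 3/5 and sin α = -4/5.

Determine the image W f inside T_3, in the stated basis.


D f = -2cos 2x + 2sin 2x - (15/4)cos 3x
(-3D) f = 6cos 2x - 6sin 2x + (45/4)cos 3x
E_alpha (-3D) f = (102/25)cos 2x + (186/25)sin 2x - (1053/100)cos 3x + (99/25)sin 3x
D E_alpha (-3D) f = (372/25)cos 2x - (204/25)sin 2x + (297/25)cos 3x + (3159/100)sin 3x

the image equals g(x) = (372/25)cos 2x - (204/25)sin 2x + (297/25)cos 3x + (3159/100)sin 3x


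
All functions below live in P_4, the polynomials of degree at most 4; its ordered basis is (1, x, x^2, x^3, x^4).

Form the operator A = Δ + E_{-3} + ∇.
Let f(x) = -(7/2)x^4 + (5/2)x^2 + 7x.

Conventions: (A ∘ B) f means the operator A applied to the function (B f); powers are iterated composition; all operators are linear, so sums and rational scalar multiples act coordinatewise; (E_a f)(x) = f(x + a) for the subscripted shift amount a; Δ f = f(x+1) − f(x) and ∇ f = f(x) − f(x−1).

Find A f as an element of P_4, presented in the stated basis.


Δ f = -14x^3 - 21x^2 - 9x + 6
E_{-3} f = -(7/2)x^4 + 42x^3 - (373/2)x^2 + 370x - 282
∇ f = -14x^3 + 21x^2 - 9x + 8
(Δ + E_{-3} + ∇) f = -(7/2)x^4 + 14x^3 - (373/2)x^2 + 352x - 268

the image equals g(x) = -(7/2)x^4 + 14x^3 - (373/2)x^2 + 352x - 268


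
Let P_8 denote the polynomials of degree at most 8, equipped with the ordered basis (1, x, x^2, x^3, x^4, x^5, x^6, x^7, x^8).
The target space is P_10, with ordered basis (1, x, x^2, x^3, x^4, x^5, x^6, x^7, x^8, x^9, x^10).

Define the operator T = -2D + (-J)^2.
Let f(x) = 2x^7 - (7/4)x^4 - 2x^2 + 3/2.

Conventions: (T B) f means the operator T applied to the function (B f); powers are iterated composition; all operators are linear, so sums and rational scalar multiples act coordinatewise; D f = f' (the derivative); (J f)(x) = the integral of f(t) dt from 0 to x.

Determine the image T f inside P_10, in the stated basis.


D f = 14x^6 - 7x^3 - 4x
(-2D) f = -28x^6 + 14x^3 + 8x
J f = (1/4)x^8 - (7/20)x^5 - (2/3)x^3 + (3/2)x
(-J) f = -(1/4)x^8 + (7/20)x^5 + (2/3)x^3 - (3/2)x
J (-J) f = -(1/36)x^9 + (7/120)x^6 + (1/6)x^4 - (3/4)x^2
(-J) (-J) f = (1/36)x^9 - (7/120)x^6 - (1/6)x^4 + (3/4)x^2
(-2D + (-J)^2) f = (1/36)x^9 - (3367/120)x^6 - (1/6)x^4 + 14x^3 + (3/4)x^2 + 8x

g(x) = (1/36)x^9 - (3367/120)x^6 - (1/6)x^4 + 14x^3 + (3/4)x^2 + 8x


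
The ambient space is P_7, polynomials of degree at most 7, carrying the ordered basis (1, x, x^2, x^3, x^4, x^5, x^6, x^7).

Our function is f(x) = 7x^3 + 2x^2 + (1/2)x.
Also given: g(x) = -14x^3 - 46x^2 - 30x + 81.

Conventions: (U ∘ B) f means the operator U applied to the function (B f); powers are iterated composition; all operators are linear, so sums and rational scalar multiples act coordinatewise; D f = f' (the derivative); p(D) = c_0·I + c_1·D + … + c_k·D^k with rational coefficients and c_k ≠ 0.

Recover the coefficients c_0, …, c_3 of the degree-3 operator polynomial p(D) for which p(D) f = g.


D^0 f = 7x^3 + 2x^2 + (1/2)x
D^1 f = 21x^2 + 4x + 1/2
D^2 f = 42x + 4
D^3 f = 42
matching coefficients of g against c_0 f + c_1 Df + … from the top degree down determines the c_i
solution: c_0 = -2, c_1 = -2, c_2 = -1/2, c_3 = 2

c_0 = -2, c_1 = -2, c_2 = -1/2, c_3 = 2


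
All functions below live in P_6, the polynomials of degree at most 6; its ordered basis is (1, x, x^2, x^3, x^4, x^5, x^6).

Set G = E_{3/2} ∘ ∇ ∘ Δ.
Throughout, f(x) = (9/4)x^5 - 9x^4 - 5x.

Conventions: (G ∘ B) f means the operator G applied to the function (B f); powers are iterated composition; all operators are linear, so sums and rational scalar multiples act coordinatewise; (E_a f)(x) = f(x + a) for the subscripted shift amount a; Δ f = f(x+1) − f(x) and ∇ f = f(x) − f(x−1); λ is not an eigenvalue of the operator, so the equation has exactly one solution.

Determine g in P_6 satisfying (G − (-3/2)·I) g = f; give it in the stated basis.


the result is g(x) = (3/2)x^5 - 6x^4 - 20x^3 - 42x^2 + (227/3)x + 419/2

write g with unknown coordinates in the stated basis and equate coefficients in (G − (-3/2)·I) g = f
solving from the highest basis element down gives g = (3/2)x^5 - 6x^4 - 20x^3 - 42x^2 + (227/3)x + 419/2
check: G g = 30x^3 + 63x^2 - (237/2)x - 1257/4
so G g − (-3/2)·g = (9/4)x^5 - 9x^4 - 5x = f ✓


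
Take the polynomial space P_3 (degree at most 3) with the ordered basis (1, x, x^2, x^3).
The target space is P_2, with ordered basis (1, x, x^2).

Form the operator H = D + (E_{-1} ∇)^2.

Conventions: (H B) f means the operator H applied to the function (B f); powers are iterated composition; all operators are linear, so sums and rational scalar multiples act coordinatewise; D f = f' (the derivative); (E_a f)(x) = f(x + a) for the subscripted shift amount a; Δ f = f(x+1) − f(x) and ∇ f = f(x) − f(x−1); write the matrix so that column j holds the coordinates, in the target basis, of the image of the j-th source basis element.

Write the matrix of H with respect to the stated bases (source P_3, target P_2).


the matrix is [[0, 1, 2, -18]; [0, 0, 2, 6]; [0, 0, 0, 3]] (rows listed top to bottom)

image of 1: 0
image of x: 1
image of x^2: 2x + 2
image of x^3: 3x^2 + 6x - 18
each image's coordinates form column j of the matrix


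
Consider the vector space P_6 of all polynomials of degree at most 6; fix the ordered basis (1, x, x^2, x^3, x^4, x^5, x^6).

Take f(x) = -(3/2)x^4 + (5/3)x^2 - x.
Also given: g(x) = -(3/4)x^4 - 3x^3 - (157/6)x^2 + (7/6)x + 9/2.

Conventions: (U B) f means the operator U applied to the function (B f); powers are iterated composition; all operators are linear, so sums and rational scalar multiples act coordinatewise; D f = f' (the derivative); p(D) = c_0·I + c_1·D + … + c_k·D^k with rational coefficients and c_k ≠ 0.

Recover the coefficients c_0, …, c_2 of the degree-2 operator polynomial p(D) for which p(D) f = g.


p(D) = (1/2)·I + (1/2)·D + (3/2)·D^2, i.e. c_0 = 1/2, c_1 = 1/2, c_2 = 3/2

D^0 f = -(3/2)x^4 + (5/3)x^2 - x
D^1 f = -6x^3 + (10/3)x - 1
D^2 f = -18x^2 + 10/3
matching coefficients of g against c_0 f + c_1 Df + … from the top degree down determines the c_i
solution: c_0 = 1/2, c_1 = 1/2, c_2 = 3/2


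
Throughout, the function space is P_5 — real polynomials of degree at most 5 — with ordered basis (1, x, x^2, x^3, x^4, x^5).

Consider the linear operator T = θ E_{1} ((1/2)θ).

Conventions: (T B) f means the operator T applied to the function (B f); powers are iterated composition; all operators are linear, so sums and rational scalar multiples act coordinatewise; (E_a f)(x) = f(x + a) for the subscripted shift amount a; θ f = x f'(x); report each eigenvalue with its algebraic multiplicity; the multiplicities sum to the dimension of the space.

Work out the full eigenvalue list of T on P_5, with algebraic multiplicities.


image of 1: 0
image of x: (1/2)x
image of x^2: 2x^2 + 2x
image of x^3: (9/2)x^3 + 9x^2 + (9/2)x
image of x^4: 8x^4 + 24x^3 + 24x^2 + 8x
image of x^5: (25/2)x^5 + 50x^4 + 75x^3 + 50x^2 + (25/2)x
the matrix is upper triangular; its diagonal is (0, 1/2, 2, 9/2, 8, 25/2)
for a triangular matrix the eigenvalues are the diagonal entries, with algebraic multiplicity their repetition count

λ = 0 (multiplicity 1), λ = 1/2 (multiplicity 1), λ = 2 (multiplicity 1), λ = 9/2 (multiplicity 1), λ = 8 (multiplicity 1), λ = 25/2 (multiplicity 1)


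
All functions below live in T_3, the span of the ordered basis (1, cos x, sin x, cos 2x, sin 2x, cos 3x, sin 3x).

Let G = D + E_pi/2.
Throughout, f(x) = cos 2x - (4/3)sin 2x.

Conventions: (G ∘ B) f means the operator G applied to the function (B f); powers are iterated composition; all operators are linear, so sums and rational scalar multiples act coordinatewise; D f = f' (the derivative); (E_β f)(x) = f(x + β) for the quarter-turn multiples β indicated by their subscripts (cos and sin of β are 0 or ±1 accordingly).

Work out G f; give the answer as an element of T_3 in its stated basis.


D f = -(8/3)cos 2x - 2sin 2x
E_pi/2 f = -cos 2x + (4/3)sin 2x
(D + E_pi/2) f = -(11/3)cos 2x - (2/3)sin 2x

the result is g(x) = -(11/3)cos 2x - (2/3)sin 2x


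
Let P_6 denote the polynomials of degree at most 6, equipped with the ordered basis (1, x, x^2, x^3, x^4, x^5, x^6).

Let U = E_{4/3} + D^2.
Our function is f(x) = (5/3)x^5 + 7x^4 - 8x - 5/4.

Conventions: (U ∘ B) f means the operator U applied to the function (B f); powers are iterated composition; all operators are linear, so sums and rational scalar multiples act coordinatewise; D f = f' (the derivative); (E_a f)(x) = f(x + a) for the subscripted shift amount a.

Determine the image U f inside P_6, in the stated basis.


E_{4/3} f = (5/3)x^5 + (163/9)x^4 + (1808/27)x^3 + (9248/81)x^2 + (20584/243)x + 50243/2916
D f = (25/3)x^4 + 28x^3 - 8
D D f = (100/3)x^3 + 84x^2
(E_{4/3} + D^2) f = (5/3)x^5 + (163/9)x^4 + (2708/27)x^3 + (16052/81)x^2 + (20584/243)x + 50243/2916

the image equals g(x) = (5/3)x^5 + (163/9)x^4 + (2708/27)x^3 + (16052/81)x^2 + (20584/243)x + 50243/2916


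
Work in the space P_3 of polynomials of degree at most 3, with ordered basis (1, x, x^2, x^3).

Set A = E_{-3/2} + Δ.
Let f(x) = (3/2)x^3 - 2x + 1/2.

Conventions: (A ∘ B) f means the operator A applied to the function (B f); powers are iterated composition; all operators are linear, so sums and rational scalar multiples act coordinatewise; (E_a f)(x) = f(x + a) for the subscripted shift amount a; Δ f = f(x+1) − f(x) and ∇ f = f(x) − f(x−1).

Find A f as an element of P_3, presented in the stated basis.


E_{-3/2} f = (3/2)x^3 - (27/4)x^2 + (65/8)x - 25/16
Δ f = (9/2)x^2 + (9/2)x - 1/2
(E_{-3/2} + Δ) f = (3/2)x^3 - (9/4)x^2 + (101/8)x - 33/16

the result is g(x) = (3/2)x^3 - (9/4)x^2 + (101/8)x - 33/16


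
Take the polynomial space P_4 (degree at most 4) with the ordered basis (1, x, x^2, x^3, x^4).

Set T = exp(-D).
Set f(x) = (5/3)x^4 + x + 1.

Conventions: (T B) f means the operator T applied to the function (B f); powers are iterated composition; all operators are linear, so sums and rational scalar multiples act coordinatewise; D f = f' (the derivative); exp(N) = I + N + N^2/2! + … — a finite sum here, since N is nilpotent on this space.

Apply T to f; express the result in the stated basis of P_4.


the result is g(x) = (5/3)x^4 - (20/3)x^3 + 10x^2 - (17/3)x + 5/3

order-1 term: -(20/3)x^3 - 1
order-2 term: 10x^2
order-3 term: -(20/3)x
order-4 term: 5/3
the series for exp(-D) f terminates at order 4
exp(-D) f = (5/3)x^4 - (20/3)x^3 + 10x^2 - (17/3)x + 5/3


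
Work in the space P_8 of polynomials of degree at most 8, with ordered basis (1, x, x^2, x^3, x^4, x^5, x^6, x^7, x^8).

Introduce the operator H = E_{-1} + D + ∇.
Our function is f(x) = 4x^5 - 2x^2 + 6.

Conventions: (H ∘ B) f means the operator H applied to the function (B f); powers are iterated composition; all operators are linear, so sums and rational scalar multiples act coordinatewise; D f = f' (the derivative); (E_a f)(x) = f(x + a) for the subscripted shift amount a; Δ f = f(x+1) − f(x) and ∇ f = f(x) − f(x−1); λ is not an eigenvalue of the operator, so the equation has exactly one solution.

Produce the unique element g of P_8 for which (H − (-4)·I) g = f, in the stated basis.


write g with unknown coordinates in the stated basis and equate coefficients in (H − (-4)·I) g = f
solving from the highest basis element down gives g = (4/5)x^5 - (4/5)x^4 + (16/25)x^3 - (98/125)x^2 + (196/625)x + 3554/3125
check: H g = (4/5)x^5 + (16/5)x^4 - (64/25)x^3 + (142/125)x^2 - (784/625)x + 4534/3125
so H g − (-4)·g = 4x^5 - 2x^2 + 6 = f ✓

the image equals g(x) = (4/5)x^5 - (4/5)x^4 + (16/25)x^3 - (98/125)x^2 + (196/625)x + 3554/3125


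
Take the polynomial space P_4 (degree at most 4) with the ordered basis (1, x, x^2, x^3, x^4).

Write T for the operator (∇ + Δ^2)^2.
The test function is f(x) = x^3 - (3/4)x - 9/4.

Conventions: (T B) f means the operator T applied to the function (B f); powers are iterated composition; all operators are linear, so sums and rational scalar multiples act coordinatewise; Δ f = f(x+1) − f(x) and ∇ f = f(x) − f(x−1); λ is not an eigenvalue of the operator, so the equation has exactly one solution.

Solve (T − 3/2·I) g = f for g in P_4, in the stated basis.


the result is g(x) = -(2/3)x^3 - (13/6)x - 7/6

write g with unknown coordinates in the stated basis and equate coefficients in (T − 3/2·I) g = f
solving from the highest basis element down gives g = -(2/3)x^3 - (13/6)x - 7/6
check: T g = -4x - 4
so T g − 3/2·g = x^3 - (3/4)x - 9/4 = f ✓


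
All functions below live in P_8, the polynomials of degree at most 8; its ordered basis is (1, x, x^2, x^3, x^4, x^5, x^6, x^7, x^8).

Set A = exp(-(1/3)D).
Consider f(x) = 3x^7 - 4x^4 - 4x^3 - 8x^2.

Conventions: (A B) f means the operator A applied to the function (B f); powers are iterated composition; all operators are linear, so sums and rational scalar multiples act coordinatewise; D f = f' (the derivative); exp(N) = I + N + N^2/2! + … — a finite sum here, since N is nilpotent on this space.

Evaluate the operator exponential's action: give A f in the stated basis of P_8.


order-1 term: -7x^6 + (16/3)x^3 + 4x^2 + (16/3)x
order-2 term: 7x^5 - (8/3)x^2 - (4/3)x - 8/9
order-3 term: -(35/9)x^4 + (16/27)x + 4/27
order-4 term: (35/27)x^3 - 4/81
order-5 term: -(7/27)x^2
order-6 term: (7/243)x
order-7 term: -1/729
the series for exp(-(1/3)D) f terminates at order 7
exp(-(1/3)D) f = 3x^7 - 7x^6 + 7x^5 - (71/9)x^4 + (71/27)x^3 - (187/27)x^2 + (1123/243)x - 577/729

the image equals g(x) = 3x^7 - 7x^6 + 7x^5 - (71/9)x^4 + (71/27)x^3 - (187/27)x^2 + (1123/243)x - 577/729


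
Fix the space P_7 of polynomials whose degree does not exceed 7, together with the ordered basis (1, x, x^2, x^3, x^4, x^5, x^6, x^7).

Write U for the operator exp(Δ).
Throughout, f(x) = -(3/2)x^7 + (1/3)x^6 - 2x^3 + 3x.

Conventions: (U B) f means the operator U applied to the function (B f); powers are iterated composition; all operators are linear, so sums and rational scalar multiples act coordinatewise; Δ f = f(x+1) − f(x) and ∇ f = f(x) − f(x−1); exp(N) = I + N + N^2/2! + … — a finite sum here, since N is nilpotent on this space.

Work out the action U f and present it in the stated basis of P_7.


order-1 term: -(21/2)x^6 - (59/2)x^5 - (95/2)x^4 - (275/6)x^3 - (65/2)x^2 - (29/2)x - 1/6
order-2 term: -(63/2)x^5 - (305/2)x^4 - (695/2)x^3 - (875/2)x^2 - (603/2)x - 541/6
order-3 term: -(105/2)x^4 - (925/3)x^3 - (1515/2)x^2 - 895x - 847/2
order-4 term: -(105/2)x^3 - 310x^2 - (1325/2)x - 1510/3
order-5 term: -(63/2)x^2 - (311/2)x - 205
order-6 term: -(21/2)x - 187/6
order-7 term: -3/2
the series for exp(Δ) f terminates at order 7
exp(Δ) f = -(3/2)x^7 - (61/6)x^6 - 61x^5 - (505/2)x^4 - (4537/6)x^3 - 1569x^2 - (4073/2)x - 7529/6

g(x) = -(3/2)x^7 - (61/6)x^6 - 61x^5 - (505/2)x^4 - (4537/6)x^3 - 1569x^2 - (4073/2)x - 7529/6


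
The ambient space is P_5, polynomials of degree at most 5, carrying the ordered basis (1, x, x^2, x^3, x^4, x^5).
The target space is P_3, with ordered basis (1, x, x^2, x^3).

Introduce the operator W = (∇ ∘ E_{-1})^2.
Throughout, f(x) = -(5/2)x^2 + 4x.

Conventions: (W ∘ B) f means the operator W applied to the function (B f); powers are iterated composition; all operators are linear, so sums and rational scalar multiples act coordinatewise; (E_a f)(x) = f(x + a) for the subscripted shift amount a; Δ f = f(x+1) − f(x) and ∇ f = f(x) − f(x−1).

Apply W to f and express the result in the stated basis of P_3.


g(x) = -5

E_{-1} f = -(5/2)x^2 + 9x - 13/2
∇ E_{-1} f = -5x + 23/2
E_{-1} (∇ ∘ E_{-1}) f = -5x + 33/2
∇ E_{-1} (∇ ∘ E_{-1}) f = -5


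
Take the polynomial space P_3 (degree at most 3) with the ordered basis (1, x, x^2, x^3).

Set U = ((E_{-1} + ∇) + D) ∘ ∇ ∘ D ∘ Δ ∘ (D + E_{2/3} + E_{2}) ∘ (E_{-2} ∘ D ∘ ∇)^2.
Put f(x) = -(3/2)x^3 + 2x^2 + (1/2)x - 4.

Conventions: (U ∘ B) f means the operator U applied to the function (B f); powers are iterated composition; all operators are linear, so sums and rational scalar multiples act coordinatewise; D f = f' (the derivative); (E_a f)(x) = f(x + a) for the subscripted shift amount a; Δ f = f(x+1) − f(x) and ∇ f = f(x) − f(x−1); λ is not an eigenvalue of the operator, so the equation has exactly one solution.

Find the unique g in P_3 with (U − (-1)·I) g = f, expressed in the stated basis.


the result is g(x) = -(3/2)x^3 + 2x^2 + (1/2)x - 4

write g with unknown coordinates in the stated basis and equate coefficients in (U − (-1)·I) g = f
solving from the highest basis element down gives g = -(3/2)x^3 + 2x^2 + (1/2)x - 4
check: U g = 0
so U g − (-1)·g = -(3/2)x^3 + 2x^2 + (1/2)x - 4 = f ✓


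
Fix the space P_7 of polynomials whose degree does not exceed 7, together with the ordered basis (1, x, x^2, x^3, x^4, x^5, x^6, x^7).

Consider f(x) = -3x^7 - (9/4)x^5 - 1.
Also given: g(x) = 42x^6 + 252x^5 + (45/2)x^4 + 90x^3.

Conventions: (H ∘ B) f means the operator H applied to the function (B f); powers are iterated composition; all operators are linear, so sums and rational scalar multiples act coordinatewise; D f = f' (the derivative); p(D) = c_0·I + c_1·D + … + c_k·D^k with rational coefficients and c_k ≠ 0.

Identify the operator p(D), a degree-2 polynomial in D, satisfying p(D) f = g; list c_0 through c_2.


D^0 f = -3x^7 - (9/4)x^5 - 1
D^1 f = -21x^6 - (45/4)x^4
D^2 f = -126x^5 - 45x^3
matching coefficients of g against c_0 f + c_1 Df + … from the top degree down determines the c_i
solution: c_0 = 0, c_1 = -2, c_2 = -2

p(D) = -2·D − 2·D^2, i.e. c_0 = 0, c_1 = -2, c_2 = -2


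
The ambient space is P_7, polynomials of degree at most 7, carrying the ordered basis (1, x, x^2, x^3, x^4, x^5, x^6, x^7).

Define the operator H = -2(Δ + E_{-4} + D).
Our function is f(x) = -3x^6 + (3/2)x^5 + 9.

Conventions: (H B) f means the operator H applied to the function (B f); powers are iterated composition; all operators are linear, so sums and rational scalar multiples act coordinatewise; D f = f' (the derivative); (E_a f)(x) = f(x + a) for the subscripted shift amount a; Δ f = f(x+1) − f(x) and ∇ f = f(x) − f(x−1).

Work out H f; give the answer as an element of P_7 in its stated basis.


Δ f = -18x^5 - (75/2)x^4 - 45x^3 - 30x^2 - (21/2)x - 3/2
E_{-4} f = -3x^6 + (147/2)x^5 - 750x^4 + 4080x^3 - 12480x^2 + 20352x - 13815
D f = -18x^5 + (15/2)x^4
(Δ + E_{-4} + D) f = -3x^6 + (75/2)x^5 - 780x^4 + 4035x^3 - 12510x^2 + (40683/2)x - 27633/2
(-2(Δ + E_{-4} + D)) f = 6x^6 - 75x^5 + 1560x^4 - 8070x^3 + 25020x^2 - 40683x + 27633

g(x) = 6x^6 - 75x^5 + 1560x^4 - 8070x^3 + 25020x^2 - 40683x + 27633
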